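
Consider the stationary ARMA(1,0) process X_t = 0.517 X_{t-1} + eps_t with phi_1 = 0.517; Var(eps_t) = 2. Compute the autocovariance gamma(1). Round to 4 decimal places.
\gamma(1) = 1.4112

Multiply the model equation by X_{t-k} and take expectations. With theta_0 = psi_0 = 1 and psi_j the MA(infinity) weights, this gives
  gamma(k) - sum_i phi_i gamma(k-i) = c_k,
  c_k = sigma^2 * sum_{j=k..q} theta_j psi_{j-k}   (c_k = 0 for k > q),
using gamma(-m) = gamma(m).
Pure AR (q = 0): c_0 = sigma^2 = 2, c_k = 0 for k >= 1.
Equations for k = 0 and k = 1 (AR order 1):
  gamma(0) = phi_1 gamma(1) + c_0
  gamma(1) = phi_1 gamma(0) + c_1
Substituting the second into the first: gamma(0) (1 - phi_1^2) = c_0 + phi_1 c_1, so
  gamma(0) = c_0 / (1 - phi_1^2) = 2 / (1 - (0.517)^2) = 2 / 0.732711 = 2.729589.
  gamma(1) = phi_1 gamma(0) = (0.517)(2.729589) = 1.411198.
Therefore gamma(1) = 1.4112 (to 4 decimal places).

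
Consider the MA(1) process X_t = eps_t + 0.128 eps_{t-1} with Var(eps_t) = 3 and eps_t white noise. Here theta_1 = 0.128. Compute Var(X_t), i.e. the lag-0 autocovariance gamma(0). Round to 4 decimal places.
\gamma(0) = 3.0492

For an MA(q) process X_t = eps_t + sum_i theta_i eps_{t-i} with
Var(eps_t) = sigma^2, the variance is
  gamma(0) = sigma^2 * (1 + sum_i theta_i^2).
  sum_i theta_i^2 = (0.128)^2 = 0.016384.
  gamma(0) = 3 * (1 + 0.016384) = 3 * 1.016384 = 3.049152, which rounds to 3.0492.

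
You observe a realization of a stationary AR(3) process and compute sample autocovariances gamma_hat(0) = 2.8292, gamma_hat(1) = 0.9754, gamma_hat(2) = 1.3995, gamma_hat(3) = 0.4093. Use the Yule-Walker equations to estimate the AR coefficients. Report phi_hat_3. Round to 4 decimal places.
\hat\phi_{3} = -0.1390

The Yule-Walker equations for an AR(p) process read, in matrix form,
  Gamma_p phi = r_p,   with   (Gamma_p)_{ij} = gamma(|i - j|),
                       (r_p)_i = gamma(i),   i,j = 1..p.
Substitute the sample gammas (Toeplitz matrix and right-hand side of size 3):
  Gamma_p = [[2.8292, 0.9754, 1.3995], [0.9754, 2.8292, 0.9754], [1.3995, 0.9754, 2.8292]]
  r_p     = [0.9754, 1.3995, 0.4093]
Written out (R1..R3):
  (R1) 2.8292 phi_1 + 0.9754 phi_2 + 1.3995 phi_3 = 0.9754
  (R2) 0.9754 phi_1 + 2.8292 phi_2 + 0.9754 phi_3 = 1.3995
  (R3) 1.3995 phi_1 + 0.9754 phi_2 + 2.8292 phi_3 = 0.4093
Gaussian elimination:
  R2 <- R2 - (0.9754/2.8292) R1 = R2 - (0.344762) R1:  2.492919 phi_2 + 0.492906 phi_3 = 1.063219
  R3 <- R3 - (1.3995/2.8292) R1 = R3 - (0.494663) R1:  0.492906 phi_2 + 2.136919 phi_3 = -0.073194
  R3 <- R3 - (0.492906/2.492919) R2 = R3 - (0.197722) R2:  2.039461 phi_3 = -0.283416
Back-substitution:
  phi_hat_3 = -0.283416 / 2.039461 = -0.138966
  phi_hat_2 = (1.063219 - (0.492906)(-0.138966)) / 2.492919 = 0.453972
  phi_hat_1 = (0.9754 - (0.9754)(0.453972) - (1.3995)(-0.138966)) / 2.8292 = 0.256991
So phi_hat = [0.2570, 0.4540, -0.1390].
Therefore phi_hat_3 = -0.1390.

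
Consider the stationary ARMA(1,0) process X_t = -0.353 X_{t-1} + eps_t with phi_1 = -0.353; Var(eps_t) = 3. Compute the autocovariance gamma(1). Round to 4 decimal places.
\gamma(1) = -1.2097

Multiply the model equation by X_{t-k} and take expectations. With theta_0 = psi_0 = 1 and psi_j the MA(infinity) weights, this gives
  gamma(k) - sum_i phi_i gamma(k-i) = c_k,
  c_k = sigma^2 * sum_{j=k..q} theta_j psi_{j-k}   (c_k = 0 for k > q),
using gamma(-m) = gamma(m).
Pure AR (q = 0): c_0 = sigma^2 = 3, c_k = 0 for k >= 1.
Equations for k = 0 and k = 1 (AR order 1):
  gamma(0) = phi_1 gamma(1) + c_0
  gamma(1) = phi_1 gamma(0) + c_1
Substituting the second into the first: gamma(0) (1 - phi_1^2) = c_0 + phi_1 c_1, so
  gamma(0) = c_0 / (1 - phi_1^2) = 3 / (1 - (-0.353)^2) = 3 / 0.875391 = 3.42704.
  gamma(1) = phi_1 gamma(0) = (-0.353)(3.42704) = -1.209745.
Therefore gamma(1) = -1.2097 (to 4 decimal places).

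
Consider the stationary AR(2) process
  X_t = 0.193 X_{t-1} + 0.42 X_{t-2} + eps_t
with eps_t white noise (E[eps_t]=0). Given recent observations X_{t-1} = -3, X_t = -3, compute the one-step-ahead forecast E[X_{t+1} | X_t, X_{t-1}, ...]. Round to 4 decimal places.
E[X_{t+1} \mid \mathcal F_t] = -1.8390

For an AR(p) model X_t = c + sum_i phi_i X_{t-i} + eps_t, the
one-step-ahead conditional mean is
  E[X_{t+1} | X_t, ...] = c + sum_i phi_i X_{t+1-i}.
Substitute known values:
  E[X_{t+1} | ...] = (0.193) * (-3) + (0.42) * (-3)
                   = -1.8390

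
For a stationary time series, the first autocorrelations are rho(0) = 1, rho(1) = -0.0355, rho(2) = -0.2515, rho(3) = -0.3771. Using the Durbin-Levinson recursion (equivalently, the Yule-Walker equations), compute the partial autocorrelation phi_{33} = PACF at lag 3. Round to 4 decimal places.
\phi_{33} = -0.4250

The PACF at lag k is phi_{kk}, the last component of the solution
to the Yule-Walker system G_k phi = r_k where
  (G_k)_{ij} = rho(|i - j|), (r_k)_i = rho(i), i,j = 1..k.
Equivalently, Durbin-Levinson gives phi_{kk} iteratively:
  phi_{11} = rho(1)
  phi_{kk} = [rho(k) - sum_{j=1..k-1} phi_{k-1,j} rho(k-j)]
            / [1 - sum_{j=1..k-1} phi_{k-1,j} rho(j)],
  phi_{k,j} = phi_{k-1,j} - phi_{kk} phi_{k-1,k-j},  j = 1..k-1.
Step k = 1:
  phi_11 = rho(1) = -0.0355.
Step k = 2:
  phi_22 = [rho(2) - phi_11 rho(1)] / [1 - phi_11 rho(1)] = [-0.2515 - (-0.0355)(-0.0355)] / [1 - (-0.0355)(-0.0355)]
         = -0.25276025 / 0.99873975 = -0.253079.
  Update: phi_21 = phi_11 - phi_22 phi_11 = -0.0355 - (-0.253079)(-0.0355) = -0.044484.
Step k = 3:
  phi_33 = [rho(3) - phi_21 rho(2) - phi_22 rho(1)] / [1 - phi_21 rho(1) - phi_22 rho(2)]
    numerator   = -0.3771 - (-0.044484)(-0.2515) - (-0.253079)(-0.0355) = -0.39727212
    denominator = 1 - (-0.044484)(-0.0355) - (-0.253079)(-0.2515) = 0.93477139
  phi_33 = -0.39727212 / 0.93477139 = -0.425.
Therefore phi_{33} = -0.4250.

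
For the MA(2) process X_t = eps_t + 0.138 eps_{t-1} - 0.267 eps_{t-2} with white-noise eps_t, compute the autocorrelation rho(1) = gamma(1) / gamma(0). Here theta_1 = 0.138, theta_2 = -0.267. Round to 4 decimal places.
\rho(1) = 0.0928

For an MA(q) process with theta_0 = 1, the autocovariance is
  gamma(k) = sigma^2 * sum_{i=0..q-k} theta_i * theta_{i+k},
and rho(k) = gamma(k) / gamma(0). Sigma^2 cancels.
  numerator   = (1)*(0.138) + (0.138)*(-0.267) = 0.101154.
  denominator = (1)^2 + (0.138)^2 + (-0.267)^2 = 1.090333.
  rho(1) = 0.101154 / 1.090333 = 0.0928.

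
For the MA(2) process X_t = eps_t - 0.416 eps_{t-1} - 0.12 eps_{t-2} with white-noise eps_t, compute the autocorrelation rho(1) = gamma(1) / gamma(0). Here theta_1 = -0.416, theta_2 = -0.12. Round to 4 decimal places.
\rho(1) = -0.3083

For an MA(q) process with theta_0 = 1, the autocovariance is
  gamma(k) = sigma^2 * sum_{i=0..q-k} theta_i * theta_{i+k},
and rho(k) = gamma(k) / gamma(0). Sigma^2 cancels.
  numerator   = (1)*(-0.416) + (-0.416)*(-0.12) = -0.36608.
  denominator = (1)^2 + (-0.416)^2 + (-0.12)^2 = 1.187456.
  rho(1) = -0.36608 / 1.187456 = -0.3083.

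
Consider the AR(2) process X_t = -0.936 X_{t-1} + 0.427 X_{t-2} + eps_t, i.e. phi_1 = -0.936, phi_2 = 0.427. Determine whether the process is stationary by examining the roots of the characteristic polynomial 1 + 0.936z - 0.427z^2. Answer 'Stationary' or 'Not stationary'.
\text{Not stationary}

The AR(p) characteristic polynomial is P(z) = 1 + 0.936z - 0.427z^2.
Stationarity requires all roots to lie outside the unit circle, i.e. |z| > 1 for every root.
Set 1 + (0.936) z + (-0.427) z^2 = 0, i.e. a z^2 + b z + c = 0 with a = -0.427, b = 0.936, c = 1.
Discriminant D = b^2 - 4ac = (0.936)^2 - 4*(-0.427)*1 = 0.876096 - (-1.708) = 2.584096.
D >= 0, so the roots are real: z = (-b +/- sqrt(D)) / (2a) = (-0.936 +/- 1.607512) / (-0.854).
  z_1 = (-0.936 + 1.607512) / (-0.854) = -0.7863,   |z_1| = 0.7863.
  z_2 = (-0.936 - 1.607512) / (-0.854) = 2.9784,   |z_2| = 2.9784.
Moduli of all roots: 0.7863, 2.9784.
All moduli strictly greater than 1? No.
Verdict: Not stationary.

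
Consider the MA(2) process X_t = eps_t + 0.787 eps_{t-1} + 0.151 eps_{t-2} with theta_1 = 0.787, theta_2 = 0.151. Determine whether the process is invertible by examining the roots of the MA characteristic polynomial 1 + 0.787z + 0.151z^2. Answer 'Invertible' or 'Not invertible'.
\text{Invertible}

The MA(q) characteristic polynomial is P(z) = 1 + 0.787z + 0.151z^2.
Invertibility requires all roots to lie outside the unit circle, i.e. |z| > 1 for every root.
Set 1 + (0.787) z + (0.151) z^2 = 0, i.e. a z^2 + b z + c = 0 with a = 0.151, b = 0.787, c = 1.
Discriminant D = b^2 - 4ac = (0.787)^2 - 4*(0.151)*1 = 0.619369 - (0.604) = 0.015369.
D >= 0, so the roots are real: z = (-b +/- sqrt(D)) / (2a) = (-0.787 +/- 0.123972) / (0.302).
  z_1 = (-0.787 + 0.123972) / (0.302) = -2.1955,   |z_1| = 2.1955.
  z_2 = (-0.787 - 0.123972) / (0.302) = -3.0165,   |z_2| = 3.0165.
Moduli of all roots: 2.1955, 3.0165.
All moduli strictly greater than 1? Yes.
Verdict: Invertible.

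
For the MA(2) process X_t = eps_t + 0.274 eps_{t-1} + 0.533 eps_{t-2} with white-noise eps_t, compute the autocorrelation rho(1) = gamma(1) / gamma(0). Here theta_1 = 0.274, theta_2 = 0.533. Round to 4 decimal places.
\rho(1) = 0.3090

For an MA(q) process with theta_0 = 1, the autocovariance is
  gamma(k) = sigma^2 * sum_{i=0..q-k} theta_i * theta_{i+k},
and rho(k) = gamma(k) / gamma(0). Sigma^2 cancels.
  numerator   = (1)*(0.274) + (0.274)*(0.533) = 0.420042.
  denominator = (1)^2 + (0.274)^2 + (0.533)^2 = 1.359165.
  rho(1) = 0.420042 / 1.359165 = 0.3090.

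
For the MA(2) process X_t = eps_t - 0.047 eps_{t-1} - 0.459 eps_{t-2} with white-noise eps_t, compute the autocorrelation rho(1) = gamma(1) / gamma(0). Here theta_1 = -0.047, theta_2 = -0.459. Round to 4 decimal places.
\rho(1) = -0.0210

For an MA(q) process with theta_0 = 1, the autocovariance is
  gamma(k) = sigma^2 * sum_{i=0..q-k} theta_i * theta_{i+k},
and rho(k) = gamma(k) / gamma(0). Sigma^2 cancels.
  numerator   = (1)*(-0.047) + (-0.047)*(-0.459) = -0.025427.
  denominator = (1)^2 + (-0.047)^2 + (-0.459)^2 = 1.21289.
  rho(1) = -0.025427 / 1.21289 = -0.0210.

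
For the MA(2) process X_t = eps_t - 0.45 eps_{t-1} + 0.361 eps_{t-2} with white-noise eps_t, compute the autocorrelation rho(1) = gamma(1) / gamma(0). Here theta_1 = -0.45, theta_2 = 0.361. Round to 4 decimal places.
\rho(1) = -0.4595

For an MA(q) process with theta_0 = 1, the autocovariance is
  gamma(k) = sigma^2 * sum_{i=0..q-k} theta_i * theta_{i+k},
and rho(k) = gamma(k) / gamma(0). Sigma^2 cancels.
  numerator   = (1)*(-0.45) + (-0.45)*(0.361) = -0.61245.
  denominator = (1)^2 + (-0.45)^2 + (0.361)^2 = 1.332821.
  rho(1) = -0.61245 / 1.332821 = -0.4595.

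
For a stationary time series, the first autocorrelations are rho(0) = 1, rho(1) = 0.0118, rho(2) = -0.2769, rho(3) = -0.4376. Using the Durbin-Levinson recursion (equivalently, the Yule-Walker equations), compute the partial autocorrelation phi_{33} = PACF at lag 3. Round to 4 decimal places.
\phi_{33} = -0.4660

The PACF at lag k is phi_{kk}, the last component of the solution
to the Yule-Walker system G_k phi = r_k where
  (G_k)_{ij} = rho(|i - j|), (r_k)_i = rho(i), i,j = 1..k.
Equivalently, Durbin-Levinson gives phi_{kk} iteratively:
  phi_{11} = rho(1)
  phi_{kk} = [rho(k) - sum_{j=1..k-1} phi_{k-1,j} rho(k-j)]
            / [1 - sum_{j=1..k-1} phi_{k-1,j} rho(j)],
  phi_{k,j} = phi_{k-1,j} - phi_{kk} phi_{k-1,k-j},  j = 1..k-1.
Step k = 1:
  phi_11 = rho(1) = 0.0118.
Step k = 2:
  phi_22 = [rho(2) - phi_11 rho(1)] / [1 - phi_11 rho(1)] = [-0.2769 - (0.0118)(0.0118)] / [1 - (0.0118)(0.0118)]
         = -0.27703924 / 0.99986076 = -0.277078.
  Update: phi_21 = phi_11 - phi_22 phi_11 = 0.0118 - (-0.277078)(0.0118) = 0.01507.
Step k = 3:
  phi_33 = [rho(3) - phi_21 rho(2) - phi_22 rho(1)] / [1 - phi_21 rho(1) - phi_22 rho(2)]
    numerator   = -0.4376 - (0.01507)(-0.2769) - (-0.277078)(0.0118) = -0.43015773
    denominator = 1 - (0.01507)(0.0118) - (-0.277078)(-0.2769) = 0.92309933
  phi_33 = -0.43015773 / 0.92309933 = -0.466.
Therefore phi_{33} = -0.4660.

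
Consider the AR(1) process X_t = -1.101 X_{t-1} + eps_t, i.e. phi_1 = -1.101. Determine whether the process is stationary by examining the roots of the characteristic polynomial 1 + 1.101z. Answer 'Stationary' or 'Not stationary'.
\text{Not stationary}

The AR(p) characteristic polynomial is P(z) = 1 + 1.101z.
Stationarity requires all roots to lie outside the unit circle, i.e. |z| > 1 for every root.
This is linear in z: 1 + (1.101) z = 0  =>  z = -1/(1.101) = -0.908265,  |z| = 0.908265.
Moduli of all roots: 0.9083.
All moduli strictly greater than 1? No.
Verdict: Not stationary.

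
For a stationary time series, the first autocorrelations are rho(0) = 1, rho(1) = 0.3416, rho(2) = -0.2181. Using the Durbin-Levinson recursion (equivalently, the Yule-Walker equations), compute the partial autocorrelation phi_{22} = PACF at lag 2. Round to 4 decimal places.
\phi_{22} = -0.3790

The PACF at lag k is phi_{kk}, the last component of the solution
to the Yule-Walker system G_k phi = r_k where
  (G_k)_{ij} = rho(|i - j|), (r_k)_i = rho(i), i,j = 1..k.
Equivalently, Durbin-Levinson gives phi_{kk} iteratively:
  phi_{11} = rho(1)
  phi_{kk} = [rho(k) - sum_{j=1..k-1} phi_{k-1,j} rho(k-j)]
            / [1 - sum_{j=1..k-1} phi_{k-1,j} rho(j)],
  phi_{k,j} = phi_{k-1,j} - phi_{kk} phi_{k-1,k-j},  j = 1..k-1.
Step k = 1:
  phi_11 = rho(1) = 0.3416.
Step k = 2:
  phi_22 = [rho(2) - phi_11 rho(1)] / [1 - phi_11 rho(1)] = [-0.2181 - (0.3416)(0.3416)] / [1 - (0.3416)(0.3416)]
         = -0.33479056 / 0.88330944 = -0.379.
Therefore phi_{22} = -0.3790.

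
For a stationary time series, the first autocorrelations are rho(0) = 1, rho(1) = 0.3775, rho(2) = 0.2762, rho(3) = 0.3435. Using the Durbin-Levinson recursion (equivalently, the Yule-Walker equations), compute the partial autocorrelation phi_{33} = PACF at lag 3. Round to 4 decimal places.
\phi_{33} = 0.2350

The PACF at lag k is phi_{kk}, the last component of the solution
to the Yule-Walker system G_k phi = r_k where
  (G_k)_{ij} = rho(|i - j|), (r_k)_i = rho(i), i,j = 1..k.
Equivalently, Durbin-Levinson gives phi_{kk} iteratively:
  phi_{11} = rho(1)
  phi_{kk} = [rho(k) - sum_{j=1..k-1} phi_{k-1,j} rho(k-j)]
            / [1 - sum_{j=1..k-1} phi_{k-1,j} rho(j)],
  phi_{k,j} = phi_{k-1,j} - phi_{kk} phi_{k-1,k-j},  j = 1..k-1.
Step k = 1:
  phi_11 = rho(1) = 0.3775.
Step k = 2:
  phi_22 = [rho(2) - phi_11 rho(1)] / [1 - phi_11 rho(1)] = [0.2762 - (0.3775)(0.3775)] / [1 - (0.3775)(0.3775)]
         = 0.13369375 / 0.85749375 = 0.155912.
  Update: phi_21 = phi_11 - phi_22 phi_11 = 0.3775 - (0.155912)(0.3775) = 0.318643.
Step k = 3:
  phi_33 = [rho(3) - phi_21 rho(2) - phi_22 rho(1)] / [1 - phi_21 rho(1) - phi_22 rho(2)]
    numerator   = 0.3435 - (0.318643)(0.2762) - (0.155912)(0.3775) = 0.1966339
    denominator = 1 - (0.318643)(0.3775) - (0.155912)(0.2762) = 0.83664926
  phi_33 = 0.1966339 / 0.83664926 = 0.235.
Therefore phi_{33} = 0.2350.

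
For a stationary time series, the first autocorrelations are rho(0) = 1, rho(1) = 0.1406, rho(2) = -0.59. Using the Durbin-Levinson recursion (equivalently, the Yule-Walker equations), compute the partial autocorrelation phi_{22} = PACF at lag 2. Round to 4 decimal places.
\phi_{22} = -0.6221

The PACF at lag k is phi_{kk}, the last component of the solution
to the Yule-Walker system G_k phi = r_k where
  (G_k)_{ij} = rho(|i - j|), (r_k)_i = rho(i), i,j = 1..k.
Equivalently, Durbin-Levinson gives phi_{kk} iteratively:
  phi_{11} = rho(1)
  phi_{kk} = [rho(k) - sum_{j=1..k-1} phi_{k-1,j} rho(k-j)]
            / [1 - sum_{j=1..k-1} phi_{k-1,j} rho(j)],
  phi_{k,j} = phi_{k-1,j} - phi_{kk} phi_{k-1,k-j},  j = 1..k-1.
Step k = 1:
  phi_11 = rho(1) = 0.1406.
Step k = 2:
  phi_22 = [rho(2) - phi_11 rho(1)] / [1 - phi_11 rho(1)] = [-0.59 - (0.1406)(0.1406)] / [1 - (0.1406)(0.1406)]
         = -0.60976836 / 0.98023164 = -0.6221.
Therefore phi_{22} = -0.6221.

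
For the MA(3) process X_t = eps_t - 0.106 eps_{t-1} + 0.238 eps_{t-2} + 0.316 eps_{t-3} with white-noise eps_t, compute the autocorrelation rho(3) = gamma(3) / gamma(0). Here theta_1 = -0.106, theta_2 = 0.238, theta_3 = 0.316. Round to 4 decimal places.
\rho(3) = 0.2706

For an MA(q) process with theta_0 = 1, the autocovariance is
  gamma(k) = sigma^2 * sum_{i=0..q-k} theta_i * theta_{i+k},
and rho(k) = gamma(k) / gamma(0). Sigma^2 cancels.
  numerator   = (1)*(0.316) = 0.316.
  denominator = (1)^2 + (-0.106)^2 + (0.238)^2 + (0.316)^2 = 1.167736.
  rho(3) = 0.316 / 1.167736 = 0.2706.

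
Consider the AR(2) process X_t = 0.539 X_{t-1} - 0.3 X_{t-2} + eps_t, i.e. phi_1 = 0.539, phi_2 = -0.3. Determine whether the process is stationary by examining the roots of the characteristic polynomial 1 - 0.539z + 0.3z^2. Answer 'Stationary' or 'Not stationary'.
\text{Stationary}

The AR(p) characteristic polynomial is P(z) = 1 - 0.539z + 0.3z^2.
Stationarity requires all roots to lie outside the unit circle, i.e. |z| > 1 for every root.
Set 1 + (-0.539) z + (0.3) z^2 = 0, i.e. a z^2 + b z + c = 0 with a = 0.3, b = -0.539, c = 1.
Discriminant D = b^2 - 4ac = (-0.539)^2 - 4*(0.3)*1 = 0.290521 - (1.2) = -0.909479.
D < 0, so the roots are the complex-conjugate pair z = (-b +/- i sqrt(-D)) / (2a) = 0.8983 +/- 1.5894i.
For a conjugate pair |z|^2 = z * conj(z) = (product of roots) = c/a = 1/(0.3) = 3.333333, so |z| = sqrt(3.333333) = 1.8257 for both roots.
Moduli of all roots: 1.8257, 1.8257.
All moduli strictly greater than 1? Yes.
Verdict: Stationary.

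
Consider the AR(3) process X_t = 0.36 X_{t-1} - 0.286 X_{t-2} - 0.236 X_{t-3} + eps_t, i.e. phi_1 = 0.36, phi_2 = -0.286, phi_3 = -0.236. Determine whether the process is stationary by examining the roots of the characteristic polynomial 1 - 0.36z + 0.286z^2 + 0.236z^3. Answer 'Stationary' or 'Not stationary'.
\text{Stationary}

The AR(p) characteristic polynomial is P(z) = 1 - 0.36z + 0.286z^2 + 0.236z^3.
Stationarity requires all roots to lie outside the unit circle, i.e. |z| > 1 for every root.
Degree 3: look for a simple real root z0 first, then factor out (1 - z/z0) and solve the remaining quadratic.
Testing z0 = -2.5: P(-2.5) = 1 + (-0.36)(-2.5) + (0.286)(-2.5)^2 + (0.236)(-2.5)^3
  = 1 + (0.9) + (1.7875) + (-3.6875) = 0.  So z_0 = -2.5 is a root, |z_0| = 2.5.
Divide out the factor (1 + 0.4 z) = (1 - z/z0) (since 1/z0 = -0.4):
  P(z) = (1 + 0.4 z)(1 + (-0.76) z + (0.59) z^2)
  [check: z-coef -0.76 - (-0.4) = -0.36; z^2-coef 0.59 - (-0.4)(-0.76) = 0.286; z^3-coef -(-0.4)(0.59) = 0.236.]
Remaining roots from the quadratic factor 1 + (-0.76) z + (0.59) z^2:
  Set 1 + (-0.76) z + (0.59) z^2 = 0, i.e. a z^2 + b z + c = 0 with a = 0.59, b = -0.76, c = 1.
  Discriminant D = b^2 - 4ac = (-0.76)^2 - 4*(0.59)*1 = 0.5776 - (2.36) = -1.7824.
  D < 0, so the roots are the complex-conjugate pair z = (-b +/- i sqrt(-D)) / (2a) = 0.6441 +/- 1.1314i.
  For a conjugate pair |z|^2 = z * conj(z) = (product of roots) = c/a = 1/(0.59) = 1.694915, so |z| = sqrt(1.694915) = 1.3019 for both roots.
Moduli of all roots: 2.5000, 1.3019, 1.3019.
All moduli strictly greater than 1? Yes.
Verdict: Stationary.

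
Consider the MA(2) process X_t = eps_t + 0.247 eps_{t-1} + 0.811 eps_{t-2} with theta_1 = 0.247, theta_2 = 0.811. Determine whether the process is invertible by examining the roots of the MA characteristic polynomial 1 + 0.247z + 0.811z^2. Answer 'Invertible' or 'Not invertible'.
\text{Invertible}

The MA(q) characteristic polynomial is P(z) = 1 + 0.247z + 0.811z^2.
Invertibility requires all roots to lie outside the unit circle, i.e. |z| > 1 for every root.
Set 1 + (0.247) z + (0.811) z^2 = 0, i.e. a z^2 + b z + c = 0 with a = 0.811, b = 0.247, c = 1.
Discriminant D = b^2 - 4ac = (0.247)^2 - 4*(0.811)*1 = 0.061009 - (3.244) = -3.182991.
D < 0, so the roots are the complex-conjugate pair z = (-b +/- i sqrt(-D)) / (2a) = -0.1523 +/- 1.0999i.
For a conjugate pair |z|^2 = z * conj(z) = (product of roots) = c/a = 1/(0.811) = 1.233046, so |z| = sqrt(1.233046) = 1.1104 for both roots.
Moduli of all roots: 1.1104, 1.1104.
All moduli strictly greater than 1? Yes.
Verdict: Invertible.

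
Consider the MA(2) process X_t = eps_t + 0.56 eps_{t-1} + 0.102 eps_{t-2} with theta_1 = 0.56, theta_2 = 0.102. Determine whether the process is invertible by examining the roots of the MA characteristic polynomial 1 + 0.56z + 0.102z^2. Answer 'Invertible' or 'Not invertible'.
\text{Invertible}

The MA(q) characteristic polynomial is P(z) = 1 + 0.56z + 0.102z^2.
Invertibility requires all roots to lie outside the unit circle, i.e. |z| > 1 for every root.
Set 1 + (0.56) z + (0.102) z^2 = 0, i.e. a z^2 + b z + c = 0 with a = 0.102, b = 0.56, c = 1.
Discriminant D = b^2 - 4ac = (0.56)^2 - 4*(0.102)*1 = 0.3136 - (0.408) = -0.0944.
D < 0, so the roots are the complex-conjugate pair z = (-b +/- i sqrt(-D)) / (2a) = -2.7451 +/- 1.5061i.
For a conjugate pair |z|^2 = z * conj(z) = (product of roots) = c/a = 1/(0.102) = 9.803922, so |z| = sqrt(9.803922) = 3.1311 for both roots.
Moduli of all roots: 3.1311, 3.1311.
All moduli strictly greater than 1? Yes.
Verdict: Invertible.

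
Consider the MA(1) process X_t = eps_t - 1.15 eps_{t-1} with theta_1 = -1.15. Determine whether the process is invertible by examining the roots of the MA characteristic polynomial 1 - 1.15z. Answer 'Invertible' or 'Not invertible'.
\text{Not invertible}

The MA(q) characteristic polynomial is P(z) = 1 - 1.15z.
Invertibility requires all roots to lie outside the unit circle, i.e. |z| > 1 for every root.
This is linear in z: 1 + (-1.15) z = 0  =>  z = -1/(-1.15) = 0.869565,  |z| = 0.869565.
Moduli of all roots: 0.8696.
All moduli strictly greater than 1? No.
Verdict: Not invertible.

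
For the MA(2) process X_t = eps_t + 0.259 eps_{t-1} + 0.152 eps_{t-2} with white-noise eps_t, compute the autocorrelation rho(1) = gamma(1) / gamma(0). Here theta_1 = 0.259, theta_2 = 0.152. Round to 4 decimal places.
\rho(1) = 0.2737

For an MA(q) process with theta_0 = 1, the autocovariance is
  gamma(k) = sigma^2 * sum_{i=0..q-k} theta_i * theta_{i+k},
and rho(k) = gamma(k) / gamma(0). Sigma^2 cancels.
  numerator   = (1)*(0.259) + (0.259)*(0.152) = 0.298368.
  denominator = (1)^2 + (0.259)^2 + (0.152)^2 = 1.090185.
  rho(1) = 0.298368 / 1.090185 = 0.2737.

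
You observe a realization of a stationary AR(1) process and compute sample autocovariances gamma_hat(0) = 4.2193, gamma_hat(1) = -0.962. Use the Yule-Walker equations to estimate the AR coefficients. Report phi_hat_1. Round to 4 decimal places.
\hat\phi_{1} = -0.2280

The Yule-Walker equations for an AR(p) process read, in matrix form,
  Gamma_p phi = r_p,   with   (Gamma_p)_{ij} = gamma(|i - j|),
                       (r_p)_i = gamma(i),   i,j = 1..p.
Substitute the sample gammas (Toeplitz matrix and right-hand side of size 1):
  Gamma_p = [[4.2193]]
  r_p     = [-0.962]
With p = 1 this is the single equation gamma(0) phi_1 = gamma(1):
  phi_hat_1 = gamma(1) / gamma(0) = -0.962 / 4.2193 = -0.2280.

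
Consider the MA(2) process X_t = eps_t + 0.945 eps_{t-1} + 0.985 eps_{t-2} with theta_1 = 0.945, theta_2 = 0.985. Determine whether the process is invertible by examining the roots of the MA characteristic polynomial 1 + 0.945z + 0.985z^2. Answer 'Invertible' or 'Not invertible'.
\text{Invertible}

The MA(q) characteristic polynomial is P(z) = 1 + 0.945z + 0.985z^2.
Invertibility requires all roots to lie outside the unit circle, i.e. |z| > 1 for every root.
Set 1 + (0.945) z + (0.985) z^2 = 0, i.e. a z^2 + b z + c = 0 with a = 0.985, b = 0.945, c = 1.
Discriminant D = b^2 - 4ac = (0.945)^2 - 4*(0.985)*1 = 0.893025 - (3.94) = -3.046975.
D < 0, so the roots are the complex-conjugate pair z = (-b +/- i sqrt(-D)) / (2a) = -0.4797 +/- 0.8861i.
For a conjugate pair |z|^2 = z * conj(z) = (product of roots) = c/a = 1/(0.985) = 1.015228, so |z| = sqrt(1.015228) = 1.0076 for both roots.
Moduli of all roots: 1.0076, 1.0076.
All moduli strictly greater than 1? Yes.
Verdict: Invertible.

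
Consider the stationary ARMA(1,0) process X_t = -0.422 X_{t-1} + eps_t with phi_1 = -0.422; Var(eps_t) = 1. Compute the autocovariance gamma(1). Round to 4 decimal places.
\gamma(1) = -0.5134

Multiply the model equation by X_{t-k} and take expectations. With theta_0 = psi_0 = 1 and psi_j the MA(infinity) weights, this gives
  gamma(k) - sum_i phi_i gamma(k-i) = c_k,
  c_k = sigma^2 * sum_{j=k..q} theta_j psi_{j-k}   (c_k = 0 for k > q),
using gamma(-m) = gamma(m).
Pure AR (q = 0): c_0 = sigma^2 = 1, c_k = 0 for k >= 1.
Equations for k = 0 and k = 1 (AR order 1):
  gamma(0) = phi_1 gamma(1) + c_0
  gamma(1) = phi_1 gamma(0) + c_1
Substituting the second into the first: gamma(0) (1 - phi_1^2) = c_0 + phi_1 c_1, so
  gamma(0) = c_0 / (1 - phi_1^2) = 1 / (1 - (-0.422)^2) = 1 / 0.821916 = 1.216669.
  gamma(1) = phi_1 gamma(0) = (-0.422)(1.216669) = -0.513434.
Therefore gamma(1) = -0.5134 (to 4 decimal places).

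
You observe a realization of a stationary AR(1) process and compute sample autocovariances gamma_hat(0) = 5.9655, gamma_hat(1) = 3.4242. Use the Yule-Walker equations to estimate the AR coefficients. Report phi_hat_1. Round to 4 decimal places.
\hat\phi_{1} = 0.5740

The Yule-Walker equations for an AR(p) process read, in matrix form,
  Gamma_p phi = r_p,   with   (Gamma_p)_{ij} = gamma(|i - j|),
                       (r_p)_i = gamma(i),   i,j = 1..p.
Substitute the sample gammas (Toeplitz matrix and right-hand side of size 1):
  Gamma_p = [[5.9655]]
  r_p     = [3.4242]
With p = 1 this is the single equation gamma(0) phi_1 = gamma(1):
  phi_hat_1 = gamma(1) / gamma(0) = 3.4242 / 5.9655 = 0.5740.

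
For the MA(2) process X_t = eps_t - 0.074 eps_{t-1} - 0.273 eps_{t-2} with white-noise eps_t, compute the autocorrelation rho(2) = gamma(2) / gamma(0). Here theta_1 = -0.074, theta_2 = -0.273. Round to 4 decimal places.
\rho(2) = -0.2528

For an MA(q) process with theta_0 = 1, the autocovariance is
  gamma(k) = sigma^2 * sum_{i=0..q-k} theta_i * theta_{i+k},
and rho(k) = gamma(k) / gamma(0). Sigma^2 cancels.
  numerator   = (1)*(-0.273) = -0.273.
  denominator = (1)^2 + (-0.074)^2 + (-0.273)^2 = 1.080005.
  rho(2) = -0.273 / 1.080005 = -0.2528.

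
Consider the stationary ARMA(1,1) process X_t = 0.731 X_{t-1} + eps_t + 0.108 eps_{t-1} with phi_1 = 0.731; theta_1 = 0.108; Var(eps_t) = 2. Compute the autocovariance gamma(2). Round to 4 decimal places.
\gamma(2) = 2.8422

Multiply the model equation by X_{t-k} and take expectations. With theta_0 = psi_0 = 1 and psi_j the MA(infinity) weights, this gives
  gamma(k) - sum_i phi_i gamma(k-i) = c_k,
  c_k = sigma^2 * sum_{j=k..q} theta_j psi_{j-k}   (c_k = 0 for k > q),
using gamma(-m) = gamma(m).
psi-weights needed (psi_j = theta_j + sum_i phi_i psi_{j-i}):
  psi_1 = theta_1 + phi_1 = 0.108 + (0.731) = 0.839
Right-hand sides:
  c_0 = sigma^2 (1 + theta_1 psi_1) = 2 * (1 + (0.108)(0.839)) = 2 * 1.090612 = 2.181224
  c_1 = sigma^2 theta_1 = 2 * (0.108) = 0.216
  c_2 = 0
Equations for k = 0 and k = 1 (AR order 1):
  gamma(0) = phi_1 gamma(1) + c_0
  gamma(1) = phi_1 gamma(0) + c_1
Substituting the second into the first: gamma(0) (1 - phi_1^2) = c_0 + phi_1 c_1, so
  gamma(0) = (c_0 + phi_1 c_1) / (1 - phi_1^2) = (2.181224 + (0.731)(0.216)) / (1 - (0.731)^2) = 2.33912 / 0.465639 = 5.023462.
  gamma(1) = phi_1 gamma(0) + c_1 = (0.731)(5.023462) + (0.216) = 3.888151.
For k = 2 (> q): gamma(2) = phi_1 gamma(1) = (0.731)(3.888151) = 2.842238.
Therefore gamma(2) = 2.8422 (to 4 decimal places).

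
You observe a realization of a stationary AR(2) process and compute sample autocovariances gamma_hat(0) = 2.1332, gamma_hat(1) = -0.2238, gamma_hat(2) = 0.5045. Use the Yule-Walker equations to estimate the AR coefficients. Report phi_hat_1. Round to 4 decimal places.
\hat\phi_{1} = -0.0810

The Yule-Walker equations for an AR(p) process read, in matrix form,
  Gamma_p phi = r_p,   with   (Gamma_p)_{ij} = gamma(|i - j|),
                       (r_p)_i = gamma(i),   i,j = 1..p.
Substitute the sample gammas (Toeplitz matrix and right-hand side of size 2):
  Gamma_p = [[2.1332, -0.2238], [-0.2238, 2.1332]]
  r_p     = [-0.2238, 0.5045]
Written out:
  2.1332 phi_1 - 0.2238 phi_2 = -0.2238
  -0.2238 phi_1 + 2.1332 phi_2 = 0.5045
Solve by Cramer's rule:
  det = gamma(0)^2 - gamma(1)^2 = (2.1332)^2 - (-0.2238)^2 = 4.55054224 - 0.05008644 = 4.5004558
  phi_hat_1 = [gamma(1) gamma(0) - gamma(1) gamma(2)] / det = [(-0.2238)(2.1332) - (-0.2238)(0.5045)] / 4.5004558 = -0.36450306 / 4.5004558 = -0.081
  phi_hat_2 = [gamma(0) gamma(2) - gamma(1)^2] / det = [(2.1332)(0.5045) - (-0.2238)^2] / 4.5004558 = 1.02611296 / 4.5004558 = 0.228
So phi_hat = [-0.0810, 0.2280].
Therefore phi_hat_1 = -0.0810.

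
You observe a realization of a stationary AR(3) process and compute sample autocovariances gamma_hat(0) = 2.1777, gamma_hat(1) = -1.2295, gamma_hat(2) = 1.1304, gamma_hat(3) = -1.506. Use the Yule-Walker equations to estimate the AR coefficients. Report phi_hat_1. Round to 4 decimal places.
\hat\phi_{1} = -0.2480

The Yule-Walker equations for an AR(p) process read, in matrix form,
  Gamma_p phi = r_p,   with   (Gamma_p)_{ij} = gamma(|i - j|),
                       (r_p)_i = gamma(i),   i,j = 1..p.
Substitute the sample gammas (Toeplitz matrix and right-hand side of size 3):
  Gamma_p = [[2.1777, -1.2295, 1.1304], [-1.2295, 2.1777, -1.2295], [1.1304, -1.2295, 2.1777]]
  r_p     = [-1.2295, 1.1304, -1.506]
Written out (R1..R3):
  (R1) 2.1777 phi_1 - 1.2295 phi_2 + 1.1304 phi_3 = -1.2295
  (R2) -1.2295 phi_1 + 2.1777 phi_2 - 1.2295 phi_3 = 1.1304
  (R3) 1.1304 phi_1 - 1.2295 phi_2 + 2.1777 phi_3 = -1.506
Gaussian elimination:
  R2 <- R2 - (-1.2295/2.1777) R1 = R2 - (-0.564586) R1:  1.483541 phi_2 - 0.591291 phi_3 = 0.436241
  R3 <- R3 - (1.1304/2.1777) R1 = R3 - (0.51908) R1:  -0.591291 phi_2 + 1.590932 phi_3 = -0.867791
  R3 <- R3 - (-0.591291/1.483541) R2 = R3 - (-0.398568) R2:  1.355263 phi_3 = -0.69392
Back-substitution:
  phi_hat_3 = -0.69392 / 1.355263 = -0.512019
  phi_hat_2 = (0.436241 - (-0.591291)(-0.512019)) / 1.483541 = 0.08998
  phi_hat_1 = (-1.2295 - (-1.2295)(0.08998) - (1.1304)(-0.512019)) / 2.1777 = -0.248007
So phi_hat = [-0.2480, 0.0900, -0.5120].
Therefore phi_hat_1 = -0.2480.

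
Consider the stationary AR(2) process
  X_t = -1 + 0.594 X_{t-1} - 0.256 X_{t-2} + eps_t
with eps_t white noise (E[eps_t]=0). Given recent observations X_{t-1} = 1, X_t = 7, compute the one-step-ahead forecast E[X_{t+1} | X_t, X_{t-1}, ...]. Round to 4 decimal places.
E[X_{t+1} \mid \mathcal F_t] = 2.9020

For an AR(p) model X_t = c + sum_i phi_i X_{t-i} + eps_t, the
one-step-ahead conditional mean is
  E[X_{t+1} | X_t, ...] = c + sum_i phi_i X_{t+1-i}.
Substitute known values:
  E[X_{t+1} | ...] = -1 + (0.594) * (7) + (-0.256) * (1)
                   = 2.9020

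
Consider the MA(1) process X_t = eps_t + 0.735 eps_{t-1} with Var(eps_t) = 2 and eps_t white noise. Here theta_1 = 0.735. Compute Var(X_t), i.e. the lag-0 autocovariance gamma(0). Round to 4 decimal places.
\gamma(0) = 3.0805

For an MA(q) process X_t = eps_t + sum_i theta_i eps_{t-i} with
Var(eps_t) = sigma^2, the variance is
  gamma(0) = sigma^2 * (1 + sum_i theta_i^2).
  sum_i theta_i^2 = (0.735)^2 = 0.540225.
  gamma(0) = 2 * (1 + 0.540225) = 2 * 1.540225 = 3.08045, which rounds to 3.0805.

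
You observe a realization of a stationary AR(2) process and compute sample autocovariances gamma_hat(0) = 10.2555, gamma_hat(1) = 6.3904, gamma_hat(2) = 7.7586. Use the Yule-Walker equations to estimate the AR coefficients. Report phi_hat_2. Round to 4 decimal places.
\hat\phi_{2} = 0.6020

The Yule-Walker equations for an AR(p) process read, in matrix form,
  Gamma_p phi = r_p,   with   (Gamma_p)_{ij} = gamma(|i - j|),
                       (r_p)_i = gamma(i),   i,j = 1..p.
Substitute the sample gammas (Toeplitz matrix and right-hand side of size 2):
  Gamma_p = [[10.2555, 6.3904], [6.3904, 10.2555]]
  r_p     = [6.3904, 7.7586]
Written out:
  10.2555 phi_1 + 6.3904 phi_2 = 6.3904
  6.3904 phi_1 + 10.2555 phi_2 = 7.7586
Solve by Cramer's rule:
  det = gamma(0)^2 - gamma(1)^2 = (10.2555)^2 - (6.3904)^2 = 105.17528025 - 40.83721216 = 64.33806809
  phi_hat_1 = [gamma(1) gamma(0) - gamma(1) gamma(2)] / det = [(6.3904)(10.2555) - (6.3904)(7.7586)] / 64.33806809 = 15.95618976 / 64.33806809 = 0.248
  phi_hat_2 = [gamma(0) gamma(2) - gamma(1)^2] / det = [(10.2555)(7.7586) - (6.3904)^2] / 64.33806809 = 38.73111014 / 64.33806809 = 0.602
So phi_hat = [0.2480, 0.6020].
Therefore phi_hat_2 = 0.6020.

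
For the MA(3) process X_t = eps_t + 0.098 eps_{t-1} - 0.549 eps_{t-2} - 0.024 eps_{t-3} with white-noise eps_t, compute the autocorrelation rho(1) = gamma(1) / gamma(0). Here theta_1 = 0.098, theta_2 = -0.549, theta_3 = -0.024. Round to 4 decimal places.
\rho(1) = 0.0437

For an MA(q) process with theta_0 = 1, the autocovariance is
  gamma(k) = sigma^2 * sum_{i=0..q-k} theta_i * theta_{i+k},
and rho(k) = gamma(k) / gamma(0). Sigma^2 cancels.
  numerator   = (1)*(0.098) + (0.098)*(-0.549) + (-0.549)*(-0.024) = 0.057374.
  denominator = (1)^2 + (0.098)^2 + (-0.549)^2 + (-0.024)^2 = 1.311581.
  rho(1) = 0.057374 / 1.311581 = 0.0437.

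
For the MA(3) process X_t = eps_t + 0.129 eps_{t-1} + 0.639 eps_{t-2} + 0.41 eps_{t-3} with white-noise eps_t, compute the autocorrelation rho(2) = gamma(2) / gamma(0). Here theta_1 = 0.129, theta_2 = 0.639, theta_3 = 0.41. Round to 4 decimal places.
\rho(2) = 0.4343

For an MA(q) process with theta_0 = 1, the autocovariance is
  gamma(k) = sigma^2 * sum_{i=0..q-k} theta_i * theta_{i+k},
and rho(k) = gamma(k) / gamma(0). Sigma^2 cancels.
  numerator   = (1)*(0.639) + (0.129)*(0.41) = 0.69189.
  denominator = (1)^2 + (0.129)^2 + (0.639)^2 + (0.41)^2 = 1.593062.
  rho(2) = 0.69189 / 1.593062 = 0.4343.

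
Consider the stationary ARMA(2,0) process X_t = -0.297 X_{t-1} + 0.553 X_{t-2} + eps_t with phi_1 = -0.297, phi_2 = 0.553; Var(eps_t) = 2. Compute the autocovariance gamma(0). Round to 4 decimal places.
\gamma(0) = 5.1582

Multiply the model equation by X_{t-k} and take expectations. With theta_0 = psi_0 = 1 and psi_j the MA(infinity) weights, this gives
  gamma(k) - sum_i phi_i gamma(k-i) = c_k,
  c_k = sigma^2 * sum_{j=k..q} theta_j psi_{j-k}   (c_k = 0 for k > q),
using gamma(-m) = gamma(m).
Pure AR (q = 0): c_0 = sigma^2 = 2, c_k = 0 for k >= 1.
Equations for k = 0, 1, 2 (AR order 2, c_2 = 0):
  (E0) gamma(0) = phi_1 gamma(1) + phi_2 gamma(2) + c_0
  (E1) gamma(1) = phi_1 gamma(0) + phi_2 gamma(1) + c_1
  (E2) gamma(2) = phi_1 gamma(1) + phi_2 gamma(0)
From (E1): gamma(1) = A gamma(0) + B with
  A = phi_1 / (1 - phi_2) = -0.297 / 0.447 = -0.66443,   B = c_1 / (1 - phi_2) = 0 / 0.447 = 0.
Insert (E2) into (E0): gamma(0) (1 - phi_2^2) = phi_1 (1 + phi_2) gamma(1) + c_0.
  phi_1 (1 + phi_2) = (-0.297)(1.553) = -0.461241,   1 - phi_2^2 = 0.694191.
Replace gamma(1) by A gamma(0) + B and collect gamma(0):
  gamma(0) [0.694191 - (-0.461241)(-0.66443)] = c_0 = 2
  gamma(0) * 0.387729 = 2
  gamma(0) = 2 / 0.387729 = 5.158244.
Therefore gamma(0) = 5.1582 (to 4 decimal places).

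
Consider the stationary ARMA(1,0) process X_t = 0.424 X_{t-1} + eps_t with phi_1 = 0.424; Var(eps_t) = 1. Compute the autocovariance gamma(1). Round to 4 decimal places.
\gamma(1) = 0.5169

Multiply the model equation by X_{t-k} and take expectations. With theta_0 = psi_0 = 1 and psi_j the MA(infinity) weights, this gives
  gamma(k) - sum_i phi_i gamma(k-i) = c_k,
  c_k = sigma^2 * sum_{j=k..q} theta_j psi_{j-k}   (c_k = 0 for k > q),
using gamma(-m) = gamma(m).
Pure AR (q = 0): c_0 = sigma^2 = 1, c_k = 0 for k >= 1.
Equations for k = 0 and k = 1 (AR order 1):
  gamma(0) = phi_1 gamma(1) + c_0
  gamma(1) = phi_1 gamma(0) + c_1
Substituting the second into the first: gamma(0) (1 - phi_1^2) = c_0 + phi_1 c_1, so
  gamma(0) = c_0 / (1 - phi_1^2) = 1 / (1 - (0.424)^2) = 1 / 0.820224 = 1.219179.
  gamma(1) = phi_1 gamma(0) = (0.424)(1.219179) = 0.516932.
Therefore gamma(1) = 0.5169 (to 4 decimal places).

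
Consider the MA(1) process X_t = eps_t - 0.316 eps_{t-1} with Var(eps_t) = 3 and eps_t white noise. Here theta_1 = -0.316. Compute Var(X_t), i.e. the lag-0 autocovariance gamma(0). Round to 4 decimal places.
\gamma(0) = 3.2996

For an MA(q) process X_t = eps_t + sum_i theta_i eps_{t-i} with
Var(eps_t) = sigma^2, the variance is
  gamma(0) = sigma^2 * (1 + sum_i theta_i^2).
  sum_i theta_i^2 = (-0.316)^2 = 0.099856.
  gamma(0) = 3 * (1 + 0.099856) = 3 * 1.099856 = 3.299568, which rounds to 3.2996.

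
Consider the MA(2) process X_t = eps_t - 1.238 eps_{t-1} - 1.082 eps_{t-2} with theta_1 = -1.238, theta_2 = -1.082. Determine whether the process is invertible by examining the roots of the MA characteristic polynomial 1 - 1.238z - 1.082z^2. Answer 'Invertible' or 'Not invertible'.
\text{Not invertible}

The MA(q) characteristic polynomial is P(z) = 1 - 1.238z - 1.082z^2.
Invertibility requires all roots to lie outside the unit circle, i.e. |z| > 1 for every root.
Set 1 + (-1.238) z + (-1.082) z^2 = 0, i.e. a z^2 + b z + c = 0 with a = -1.082, b = -1.238, c = 1.
Discriminant D = b^2 - 4ac = (-1.238)^2 - 4*(-1.082)*1 = 1.532644 - (-4.328) = 5.860644.
D >= 0, so the roots are real: z = (-b +/- sqrt(D)) / (2a) = (1.238 +/- 2.420877) / (-2.164).
  z_1 = (1.238 + 2.420877) / (-2.164) = -1.6908,   |z_1| = 1.6908.
  z_2 = (1.238 - 2.420877) / (-2.164) = 0.5466,   |z_2| = 0.5466.
Moduli of all roots: 1.6908, 0.5466.
All moduli strictly greater than 1? No.
Verdict: Not invertible.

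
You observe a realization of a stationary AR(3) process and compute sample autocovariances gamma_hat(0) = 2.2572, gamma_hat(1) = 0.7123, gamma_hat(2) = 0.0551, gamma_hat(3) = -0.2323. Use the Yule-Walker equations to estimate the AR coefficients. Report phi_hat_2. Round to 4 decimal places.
\hat\phi_{2} = -0.0510

The Yule-Walker equations for an AR(p) process read, in matrix form,
  Gamma_p phi = r_p,   with   (Gamma_p)_{ij} = gamma(|i - j|),
                       (r_p)_i = gamma(i),   i,j = 1..p.
Substitute the sample gammas (Toeplitz matrix and right-hand side of size 3):
  Gamma_p = [[2.2572, 0.7123, 0.0551], [0.7123, 2.2572, 0.7123], [0.0551, 0.7123, 2.2572]]
  r_p     = [0.7123, 0.0551, -0.2323]
Written out (R1..R3):
  (R1) 2.2572 phi_1 + 0.7123 phi_2 + 0.0551 phi_3 = 0.7123
  (R2) 0.7123 phi_1 + 2.2572 phi_2 + 0.7123 phi_3 = 0.0551
  (R3) 0.0551 phi_1 + 0.7123 phi_2 + 2.2572 phi_3 = -0.2323
Gaussian elimination:
  R2 <- R2 - (0.7123/2.2572) R1 = R2 - (0.315568) R1:  2.032421 phi_2 + 0.694912 phi_3 = -0.169679
  R3 <- R3 - (0.0551/2.2572) R1 = R3 - (0.024411) R1:  0.694912 phi_2 + 2.255855 phi_3 = -0.249688
  R3 <- R3 - (0.694912/2.032421) R2 = R3 - (0.341914) R2:  2.018255 phi_3 = -0.191672
Back-substitution:
  phi_hat_3 = -0.191672 / 2.018255 = -0.094969
  phi_hat_2 = (-0.169679 - (0.694912)(-0.094969)) / 2.032421 = -0.051015
  phi_hat_1 = (0.7123 - (0.7123)(-0.051015) - (0.0551)(-0.094969)) / 2.2572 = 0.333985
So phi_hat = [0.3340, -0.0510, -0.0950].
Therefore phi_hat_2 = -0.0510.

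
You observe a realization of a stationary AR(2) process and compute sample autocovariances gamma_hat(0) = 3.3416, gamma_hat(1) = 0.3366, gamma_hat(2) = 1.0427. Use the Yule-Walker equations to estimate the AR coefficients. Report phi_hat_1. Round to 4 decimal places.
\hat\phi_{1} = 0.0700

The Yule-Walker equations for an AR(p) process read, in matrix form,
  Gamma_p phi = r_p,   with   (Gamma_p)_{ij} = gamma(|i - j|),
                       (r_p)_i = gamma(i),   i,j = 1..p.
Substitute the sample gammas (Toeplitz matrix and right-hand side of size 2):
  Gamma_p = [[3.3416, 0.3366], [0.3366, 3.3416]]
  r_p     = [0.3366, 1.0427]
Written out:
  3.3416 phi_1 + 0.3366 phi_2 = 0.3366
  0.3366 phi_1 + 3.3416 phi_2 = 1.0427
Solve by Cramer's rule:
  det = gamma(0)^2 - gamma(1)^2 = (3.3416)^2 - (0.3366)^2 = 11.16629056 - 0.11329956 = 11.052991
  phi_hat_1 = [gamma(1) gamma(0) - gamma(1) gamma(2)] / det = [(0.3366)(3.3416) - (0.3366)(1.0427)] / 11.052991 = 0.77380974 / 11.052991 = 0.07
  phi_hat_2 = [gamma(0) gamma(2) - gamma(1)^2] / det = [(3.3416)(1.0427) - (0.3366)^2] / 11.052991 = 3.37098676 / 11.052991 = 0.305
So phi_hat = [0.0700, 0.3050].
Therefore phi_hat_1 = 0.0700.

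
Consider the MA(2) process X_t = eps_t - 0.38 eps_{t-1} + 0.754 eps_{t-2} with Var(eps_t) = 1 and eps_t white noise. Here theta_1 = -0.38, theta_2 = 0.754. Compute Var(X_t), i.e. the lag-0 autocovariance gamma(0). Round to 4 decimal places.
\gamma(0) = 1.7129

For an MA(q) process X_t = eps_t + sum_i theta_i eps_{t-i} with
Var(eps_t) = sigma^2, the variance is
  gamma(0) = sigma^2 * (1 + sum_i theta_i^2).
  sum_i theta_i^2 = (-0.38)^2 + (0.754)^2 = 0.1444 + 0.568516 = 0.712916.
  gamma(0) = 1 * (1 + 0.712916) = 1 * 1.712916 = 1.712916, which rounds to 1.7129.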